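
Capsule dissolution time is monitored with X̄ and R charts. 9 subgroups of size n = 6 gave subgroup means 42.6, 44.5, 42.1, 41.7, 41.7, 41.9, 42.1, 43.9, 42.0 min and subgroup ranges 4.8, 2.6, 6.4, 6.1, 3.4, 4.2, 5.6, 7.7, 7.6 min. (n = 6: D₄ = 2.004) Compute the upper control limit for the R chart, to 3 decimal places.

10.777

R̄ = (4.8 + 2.6 + 6.4 + 6.1 + 3.4 + 4.2 + 5.6 + 7.7 + 7.6) / 9 = 48.4000 / 9 = 5.3778
UCL_R = D₄·R̄ = 2.004 × 5.3778 = 10.7771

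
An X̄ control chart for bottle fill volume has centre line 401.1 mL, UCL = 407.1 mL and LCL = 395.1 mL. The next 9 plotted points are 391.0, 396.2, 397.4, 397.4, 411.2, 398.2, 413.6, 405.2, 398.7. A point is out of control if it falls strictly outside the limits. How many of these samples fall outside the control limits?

3

Compare each point to [395.1, 407.1]: sample 1 = 391.0 < LCL; sample 5 = 411.2 > UCL; sample 7 = 413.6 > UCL.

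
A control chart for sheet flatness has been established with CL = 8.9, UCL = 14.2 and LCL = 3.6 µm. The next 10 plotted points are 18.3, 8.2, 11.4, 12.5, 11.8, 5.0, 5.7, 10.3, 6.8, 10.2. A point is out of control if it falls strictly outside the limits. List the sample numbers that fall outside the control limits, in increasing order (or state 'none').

Compare each point to [3.6, 14.2]: sample 1 = 18.3 > UCL.

1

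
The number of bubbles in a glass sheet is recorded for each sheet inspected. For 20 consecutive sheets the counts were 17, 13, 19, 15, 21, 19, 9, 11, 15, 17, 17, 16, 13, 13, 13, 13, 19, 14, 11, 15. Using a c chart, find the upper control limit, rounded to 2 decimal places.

26.62

c̄ = (17 + 13 + 19 + 15 + 21 + 19 + 9 + 11 + 15 + 17 + 17 + 16 + 13 + 13 + 13 + 13 + 19 + 14 + 11 + 15) / 20 = 300 / 20 = 15.0000
UCL = c̄ + 3√c̄ = 15.0000 + 3 × √15.0000 = 15.0000 + 3 × 3.8730 = 26.6190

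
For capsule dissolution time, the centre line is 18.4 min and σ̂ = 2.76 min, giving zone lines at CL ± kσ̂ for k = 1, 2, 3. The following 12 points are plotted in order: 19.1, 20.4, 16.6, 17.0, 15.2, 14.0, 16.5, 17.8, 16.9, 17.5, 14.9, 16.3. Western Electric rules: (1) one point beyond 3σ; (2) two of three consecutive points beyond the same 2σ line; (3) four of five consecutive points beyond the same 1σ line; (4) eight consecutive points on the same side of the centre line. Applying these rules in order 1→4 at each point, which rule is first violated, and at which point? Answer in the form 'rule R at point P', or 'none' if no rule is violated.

Zone of each point (C = within 1σ̂, B = 1σ̂–2σ̂, A = 2σ̂–3σ̂, * = beyond 3σ̂; sign = side of CL): 1:+C, 2:+C, 3:-C, 4:-C, 5:-B, 6:-B, 7:-C, 8:-C, 9:-C, 10:-C, 11:-B, 12:-C
Rule 4 (eight consecutive points on the same side of the centre line) is satisfied at point 10.

rule 4 at point 10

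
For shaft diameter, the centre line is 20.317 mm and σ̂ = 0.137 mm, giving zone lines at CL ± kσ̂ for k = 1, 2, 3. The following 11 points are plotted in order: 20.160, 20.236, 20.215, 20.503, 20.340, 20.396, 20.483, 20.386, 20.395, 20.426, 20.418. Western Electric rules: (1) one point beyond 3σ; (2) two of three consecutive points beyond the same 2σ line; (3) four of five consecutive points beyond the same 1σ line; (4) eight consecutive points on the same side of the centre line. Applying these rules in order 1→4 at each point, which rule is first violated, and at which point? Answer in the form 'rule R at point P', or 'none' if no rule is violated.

rule 4 at point 11

Zone of each point (C = within 1σ̂, B = 1σ̂–2σ̂, A = 2σ̂–3σ̂, * = beyond 3σ̂; sign = side of CL): 1:-B, 2:-C, 3:-C, 4:+B, 5:+C, 6:+C, 7:+B, 8:+C, 9:+C, 10:+C, 11:+C
Rule 4 (eight consecutive points on the same side of the centre line) is satisfied at point 11.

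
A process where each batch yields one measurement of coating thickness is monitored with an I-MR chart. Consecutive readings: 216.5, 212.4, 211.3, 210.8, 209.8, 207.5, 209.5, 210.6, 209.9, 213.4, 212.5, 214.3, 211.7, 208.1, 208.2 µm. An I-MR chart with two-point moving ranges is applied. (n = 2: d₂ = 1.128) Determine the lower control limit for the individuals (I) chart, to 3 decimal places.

206.294

X̄ = (216.5 + 212.4 + 211.3 + 210.8 + 209.8 + 207.5 + 209.5 + 210.6 + 209.9 + 213.4 + 212.5 + 214.3 + 211.7 + 208.1 + 208.2) / 15 = 211.1000
Moving ranges: 4.1, 1.1, 0.5, 1.0, 2.3, 2.0, 1.1, 0.7, 3.5, 0.9, 1.8, 2.6, 3.6, 0.1; M̄R̄ = 25.3000 / 14 = 1.8071
LCL = X̄ − 3·M̄R̄/d₂ = 211.1000 − 3 × 1.8071 / 1.128 = 206.2938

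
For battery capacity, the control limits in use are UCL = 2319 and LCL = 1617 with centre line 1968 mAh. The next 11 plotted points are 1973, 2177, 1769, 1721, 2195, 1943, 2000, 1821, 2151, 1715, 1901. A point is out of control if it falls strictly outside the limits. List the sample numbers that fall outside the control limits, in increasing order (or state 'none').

none

All 11 points lie within [1617, 2319].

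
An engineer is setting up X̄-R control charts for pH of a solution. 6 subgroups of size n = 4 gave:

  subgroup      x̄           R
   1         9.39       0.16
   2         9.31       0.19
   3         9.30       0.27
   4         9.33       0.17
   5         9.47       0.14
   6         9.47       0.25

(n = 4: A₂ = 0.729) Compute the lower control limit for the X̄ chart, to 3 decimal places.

9.235

X̄̄ = (9.39 + 9.31 + 9.30 + 9.33 + 9.47 + 9.47) / 6 = 56.2700 / 6 = 9.3783
R̄ = (0.16 + 0.19 + 0.27 + 0.17 + 0.14 + 0.25) / 6 = 1.1800 / 6 = 0.1967
LCL = X̄̄ − A₂·R̄ = 9.3783 − 0.729 × 0.1967 = 9.2350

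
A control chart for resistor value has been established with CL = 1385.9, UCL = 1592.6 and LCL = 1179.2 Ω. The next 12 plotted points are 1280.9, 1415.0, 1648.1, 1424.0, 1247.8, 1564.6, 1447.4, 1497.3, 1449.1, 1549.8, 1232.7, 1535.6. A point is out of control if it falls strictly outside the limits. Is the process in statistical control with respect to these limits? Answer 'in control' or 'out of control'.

out of control

Compare each point to [1179.2, 1592.6]: sample 3 = 1648.1 > UCL.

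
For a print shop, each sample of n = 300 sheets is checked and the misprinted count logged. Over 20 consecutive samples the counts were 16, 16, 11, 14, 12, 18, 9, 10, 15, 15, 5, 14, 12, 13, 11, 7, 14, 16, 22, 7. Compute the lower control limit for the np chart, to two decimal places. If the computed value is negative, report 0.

p̄ = Σdᵢ / (k·n) = 257 / (20 × 300) = 0.04283
LCL = np̄ − 3·√(np̄(1−p̄)) = 12.8500 − 3 × 3.5071 = 2.3288

2.33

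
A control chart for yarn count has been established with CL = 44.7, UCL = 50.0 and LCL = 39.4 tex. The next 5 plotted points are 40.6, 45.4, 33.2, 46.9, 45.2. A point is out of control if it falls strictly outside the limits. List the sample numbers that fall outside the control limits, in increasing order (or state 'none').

Compare each point to [39.4, 50.0]: sample 3 = 33.2 < LCL.

3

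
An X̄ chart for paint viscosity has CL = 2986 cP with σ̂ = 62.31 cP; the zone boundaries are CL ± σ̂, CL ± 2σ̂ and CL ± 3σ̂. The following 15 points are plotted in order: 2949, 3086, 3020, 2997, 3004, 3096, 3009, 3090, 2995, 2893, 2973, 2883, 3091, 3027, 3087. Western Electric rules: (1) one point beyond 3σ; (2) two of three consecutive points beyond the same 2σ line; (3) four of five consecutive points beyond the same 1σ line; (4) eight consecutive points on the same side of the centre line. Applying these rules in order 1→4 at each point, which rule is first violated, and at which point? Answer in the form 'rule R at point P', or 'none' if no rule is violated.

Zone of each point (C = within 1σ̂, B = 1σ̂–2σ̂, A = 2σ̂–3σ̂, * = beyond 3σ̂; sign = side of CL): 1:-C, 2:+B, 3:+C, 4:+C, 5:+C, 6:+B, 7:+C, 8:+B, 9:+C, 10:-B, 11:-C, 12:-B, 13:+B, 14:+C, 15:+B
Rule 4 (eight consecutive points on the same side of the centre line) is satisfied at point 9.

rule 4 at point 9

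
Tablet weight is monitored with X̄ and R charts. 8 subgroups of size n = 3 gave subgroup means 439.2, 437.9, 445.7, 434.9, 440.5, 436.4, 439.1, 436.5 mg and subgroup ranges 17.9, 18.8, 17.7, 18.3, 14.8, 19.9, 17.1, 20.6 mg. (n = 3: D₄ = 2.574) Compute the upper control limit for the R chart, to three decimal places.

R̄ = (17.9 + 18.8 + 17.7 + 18.3 + 14.8 + 19.9 + 17.1 + 20.6) / 8 = 145.1000 / 8 = 18.1375
UCL_R = D₄·R̄ = 2.574 × 18.1375 = 46.6859

46.686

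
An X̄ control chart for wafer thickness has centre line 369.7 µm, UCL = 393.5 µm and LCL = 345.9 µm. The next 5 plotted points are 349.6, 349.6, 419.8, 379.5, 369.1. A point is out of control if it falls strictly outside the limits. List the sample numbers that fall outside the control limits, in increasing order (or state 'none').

3

Compare each point to [345.9, 393.5]: sample 3 = 419.8 > UCL.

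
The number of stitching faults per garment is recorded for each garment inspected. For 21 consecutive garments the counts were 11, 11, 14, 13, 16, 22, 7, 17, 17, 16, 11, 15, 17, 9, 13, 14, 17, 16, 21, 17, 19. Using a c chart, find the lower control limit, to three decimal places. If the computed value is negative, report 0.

c̄ = (11 + 11 + 14 + 13 + 16 + 22 + 7 + 17 + 17 + 16 + 11 + 15 + 17 + 9 + 13 + 14 + 17 + 16 + 21 + 17 + 19) / 21 = 313 / 21 = 14.9048
LCL = c̄ − 3√c̄ = 14.9048 − 3 × 3.8607 = 3.3228

3.323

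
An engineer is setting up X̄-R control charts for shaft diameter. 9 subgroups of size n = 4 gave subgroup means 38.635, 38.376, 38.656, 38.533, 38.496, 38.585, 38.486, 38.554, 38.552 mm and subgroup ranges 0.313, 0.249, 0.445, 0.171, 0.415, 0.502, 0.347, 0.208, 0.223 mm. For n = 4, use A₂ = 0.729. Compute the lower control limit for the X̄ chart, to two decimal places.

38.31

X̄̄ = (38.635 + 38.376 + 38.656 + 38.533 + 38.496 + 38.585 + 38.486 + 38.554 + 38.552) / 9 = 346.8730 / 9 = 38.5414
R̄ = (0.313 + 0.249 + 0.445 + 0.171 + 0.415 + 0.502 + 0.347 + 0.208 + 0.223) / 9 = 2.8730 / 9 = 0.3192
LCL = X̄̄ − A₂·R̄ = 38.5414 − 0.729 × 0.3192 = 38.3087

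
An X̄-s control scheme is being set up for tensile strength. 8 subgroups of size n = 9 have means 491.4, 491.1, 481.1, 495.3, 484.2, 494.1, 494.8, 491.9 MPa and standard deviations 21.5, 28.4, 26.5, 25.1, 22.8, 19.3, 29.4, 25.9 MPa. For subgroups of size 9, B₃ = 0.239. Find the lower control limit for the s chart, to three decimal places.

s̄ = (21.5 + 28.4 + 26.5 + 25.1 + 22.8 + 19.3 + 29.4 + 25.9) / 8 = 24.8625
LCL_s = B₃·s̄ = 0.239 × 24.8625 = 5.9421

5.942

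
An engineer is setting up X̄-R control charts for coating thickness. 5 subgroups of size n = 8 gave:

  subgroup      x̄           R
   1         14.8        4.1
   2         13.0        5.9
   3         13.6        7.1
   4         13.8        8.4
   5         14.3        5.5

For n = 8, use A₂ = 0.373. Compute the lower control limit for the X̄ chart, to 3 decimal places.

11.587

X̄̄ = (14.8 + 13.0 + 13.6 + 13.8 + 14.3) / 5 = 69.5000 / 5 = 13.9000
R̄ = (4.1 + 5.9 + 7.1 + 8.4 + 5.5) / 5 = 31.0000 / 5 = 6.2000
LCL = X̄̄ − A₂·R̄ = 13.9000 − 0.373 × 6.2000 = 11.5874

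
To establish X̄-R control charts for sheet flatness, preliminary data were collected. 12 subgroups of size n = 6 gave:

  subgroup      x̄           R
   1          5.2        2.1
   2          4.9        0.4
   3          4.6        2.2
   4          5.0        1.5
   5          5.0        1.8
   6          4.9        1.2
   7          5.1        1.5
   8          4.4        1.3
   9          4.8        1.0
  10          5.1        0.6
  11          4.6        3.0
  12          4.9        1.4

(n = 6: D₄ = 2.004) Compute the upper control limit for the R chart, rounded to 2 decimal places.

R̄ = (2.1 + 0.4 + 2.2 + 1.5 + 1.8 + 1.2 + 1.5 + 1.3 + 1.0 + 0.6 + 3.0 + 1.4) / 12 = 18.0000 / 12 = 1.5000
UCL_R = D₄·R̄ = 2.004 × 1.5000 = 3.0060

3.01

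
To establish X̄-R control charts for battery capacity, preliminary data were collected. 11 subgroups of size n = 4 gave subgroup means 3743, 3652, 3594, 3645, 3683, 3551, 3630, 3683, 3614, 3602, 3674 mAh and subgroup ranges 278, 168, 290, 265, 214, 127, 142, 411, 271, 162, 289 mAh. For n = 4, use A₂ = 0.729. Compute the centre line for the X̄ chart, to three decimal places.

3642.818

X̄̄ = (3743 + 3652 + 3594 + 3645 + 3683 + 3551 + 3630 + 3683 + 3614 + 3602 + 3674) / 11 = 40071.0000 / 11 = 3642.8182
CL = X̄̄ = 3642.8182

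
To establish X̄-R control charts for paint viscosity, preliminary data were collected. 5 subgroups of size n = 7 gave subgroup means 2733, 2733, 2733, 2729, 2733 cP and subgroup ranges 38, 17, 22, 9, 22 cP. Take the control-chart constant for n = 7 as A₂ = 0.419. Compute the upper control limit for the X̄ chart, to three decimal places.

2741.250

X̄̄ = (2733 + 2733 + 2733 + 2729 + 2733) / 5 = 13661.0000 / 5 = 2732.2000
R̄ = (38 + 17 + 22 + 9 + 22) / 5 = 108.0000 / 5 = 21.6000
UCL = X̄̄ + A₂·R̄ = 2732.2000 + 0.419 × 21.6000 = 2741.2504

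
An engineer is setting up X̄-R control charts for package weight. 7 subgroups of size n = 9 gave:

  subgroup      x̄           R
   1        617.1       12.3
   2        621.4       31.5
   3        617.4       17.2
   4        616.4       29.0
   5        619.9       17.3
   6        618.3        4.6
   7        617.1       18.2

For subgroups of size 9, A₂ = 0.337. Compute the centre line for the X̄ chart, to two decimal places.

X̄̄ = (617.1 + 621.4 + 617.4 + 616.4 + 619.9 + 618.3 + 617.1) / 7 = 4327.6000 / 7 = 618.2286
CL = X̄̄ = 618.2286

618.23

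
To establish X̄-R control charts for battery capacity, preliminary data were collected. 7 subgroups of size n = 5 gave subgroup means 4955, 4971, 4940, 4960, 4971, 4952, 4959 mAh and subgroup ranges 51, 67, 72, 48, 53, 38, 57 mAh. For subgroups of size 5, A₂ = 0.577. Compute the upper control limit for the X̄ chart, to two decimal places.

4990.10

X̄̄ = (4955 + 4971 + 4940 + 4960 + 4971 + 4952 + 4959) / 7 = 34708.0000 / 7 = 4958.2857
R̄ = (51 + 67 + 72 + 48 + 53 + 38 + 57) / 7 = 386.0000 / 7 = 55.1429
UCL = X̄̄ + A₂·R̄ = 4958.2857 + 0.577 × 55.1429 = 4990.1031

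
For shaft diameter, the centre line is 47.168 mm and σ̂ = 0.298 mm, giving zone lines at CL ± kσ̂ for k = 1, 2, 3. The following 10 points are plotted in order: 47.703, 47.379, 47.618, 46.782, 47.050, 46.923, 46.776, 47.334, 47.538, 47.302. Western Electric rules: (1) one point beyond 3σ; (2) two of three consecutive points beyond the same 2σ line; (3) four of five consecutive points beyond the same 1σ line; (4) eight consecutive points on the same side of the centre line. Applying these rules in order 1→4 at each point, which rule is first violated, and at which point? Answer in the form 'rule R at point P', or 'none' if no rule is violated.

Zone of each point (C = within 1σ̂, B = 1σ̂–2σ̂, A = 2σ̂–3σ̂, * = beyond 3σ̂; sign = side of CL): 1:+B, 2:+C, 3:+B, 4:-B, 5:-C, 6:-C, 7:-B, 8:+C, 9:+B, 10:+C
No rule fires across all 10 points.

none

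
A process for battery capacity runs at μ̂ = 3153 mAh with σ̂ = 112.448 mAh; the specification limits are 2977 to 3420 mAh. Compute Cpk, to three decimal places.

Cpu = (USL − μ̂) / (3σ̂) = (3420 − 3153) / (3 × 112.448) = 0.7915; Cpl = (μ̂ − LSL) / (3σ̂) = (3153 − 2977) / (3 × 112.448) = 0.5217; Cpk = min(Cpu, Cpl) = 0.5217

0.522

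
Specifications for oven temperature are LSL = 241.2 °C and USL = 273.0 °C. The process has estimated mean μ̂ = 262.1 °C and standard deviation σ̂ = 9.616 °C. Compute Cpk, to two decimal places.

Cpu = (USL − μ̂) / (3σ̂) = (273.0 − 262.1) / (3 × 9.616) = 0.3778; Cpl = (μ̂ − LSL) / (3σ̂) = (262.1 − 241.2) / (3 × 9.616) = 0.7245; Cpk = min(Cpu, Cpl) = 0.3778

0.38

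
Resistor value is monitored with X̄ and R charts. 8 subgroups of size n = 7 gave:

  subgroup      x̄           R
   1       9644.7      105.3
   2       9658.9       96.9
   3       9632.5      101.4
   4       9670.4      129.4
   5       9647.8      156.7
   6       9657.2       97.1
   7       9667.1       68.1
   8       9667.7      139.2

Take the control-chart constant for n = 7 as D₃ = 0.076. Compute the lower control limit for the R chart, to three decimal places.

R̄ = (105.3 + 96.9 + 101.4 + 129.4 + 156.7 + 97.1 + 68.1 + 139.2) / 8 = 894.1000 / 8 = 111.7625
LCL_R = D₃·R̄ = 0.076 × 111.7625 = 8.4939

8.494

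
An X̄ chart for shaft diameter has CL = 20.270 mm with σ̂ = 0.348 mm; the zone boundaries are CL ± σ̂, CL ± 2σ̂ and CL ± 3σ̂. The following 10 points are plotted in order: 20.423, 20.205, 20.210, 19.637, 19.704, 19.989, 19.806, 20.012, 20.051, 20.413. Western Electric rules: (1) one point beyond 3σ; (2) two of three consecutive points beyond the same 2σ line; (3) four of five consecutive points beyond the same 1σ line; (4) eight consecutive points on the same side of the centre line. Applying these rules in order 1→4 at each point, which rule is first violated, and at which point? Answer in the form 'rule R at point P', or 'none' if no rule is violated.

rule 4 at point 9

Zone of each point (C = within 1σ̂, B = 1σ̂–2σ̂, A = 2σ̂–3σ̂, * = beyond 3σ̂; sign = side of CL): 1:+C, 2:-C, 3:-C, 4:-B, 5:-B, 6:-C, 7:-B, 8:-C, 9:-C, 10:+C
Rule 4 (eight consecutive points on the same side of the centre line) is satisfied at point 9.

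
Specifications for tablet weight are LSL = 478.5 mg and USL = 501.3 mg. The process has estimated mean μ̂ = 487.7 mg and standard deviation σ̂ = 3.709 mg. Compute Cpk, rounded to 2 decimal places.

Cpu = (USL − μ̂) / (3σ̂) = (501.3 − 487.7) / (3 × 3.709) = 1.2223; Cpl = (μ̂ − LSL) / (3σ̂) = (487.7 − 478.5) / (3 × 3.709) = 0.8268; Cpk = min(Cpu, Cpl) = 0.8268

0.83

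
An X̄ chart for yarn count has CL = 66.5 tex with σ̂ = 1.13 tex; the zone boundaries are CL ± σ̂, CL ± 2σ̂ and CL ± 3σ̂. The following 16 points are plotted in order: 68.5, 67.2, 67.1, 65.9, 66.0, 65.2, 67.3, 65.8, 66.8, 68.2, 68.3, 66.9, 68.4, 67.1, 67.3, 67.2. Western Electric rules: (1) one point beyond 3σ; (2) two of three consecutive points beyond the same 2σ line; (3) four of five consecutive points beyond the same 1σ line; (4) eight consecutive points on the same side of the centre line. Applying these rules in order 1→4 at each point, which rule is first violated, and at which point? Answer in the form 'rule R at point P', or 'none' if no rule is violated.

Zone of each point (C = within 1σ̂, B = 1σ̂–2σ̂, A = 2σ̂–3σ̂, * = beyond 3σ̂; sign = side of CL): 1:+B, 2:+C, 3:+C, 4:-C, 5:-C, 6:-B, 7:+C, 8:-C, 9:+C, 10:+B, 11:+B, 12:+C, 13:+B, 14:+C, 15:+C, 16:+C
Rule 4 (eight consecutive points on the same side of the centre line) is satisfied at point 16.

rule 4 at point 16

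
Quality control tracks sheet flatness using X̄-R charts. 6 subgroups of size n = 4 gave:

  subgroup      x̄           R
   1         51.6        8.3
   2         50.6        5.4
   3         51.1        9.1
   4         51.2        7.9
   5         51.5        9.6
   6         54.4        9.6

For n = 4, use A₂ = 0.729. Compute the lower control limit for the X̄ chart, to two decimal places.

X̄̄ = (51.6 + 50.6 + 51.1 + 51.2 + 51.5 + 54.4) / 6 = 310.4000 / 6 = 51.7333
R̄ = (8.3 + 5.4 + 9.1 + 7.9 + 9.6 + 9.6) / 6 = 49.9000 / 6 = 8.3167
LCL = X̄̄ − A₂·R̄ = 51.7333 − 0.729 × 8.3167 = 45.6705

45.67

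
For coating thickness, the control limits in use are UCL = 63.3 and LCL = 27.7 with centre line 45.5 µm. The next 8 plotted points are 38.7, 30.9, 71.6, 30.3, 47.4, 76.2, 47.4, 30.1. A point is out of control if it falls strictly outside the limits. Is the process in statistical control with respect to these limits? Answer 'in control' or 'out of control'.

Compare each point to [27.7, 63.3]: sample 3 = 71.6 > UCL; sample 6 = 76.2 > UCL.

out of control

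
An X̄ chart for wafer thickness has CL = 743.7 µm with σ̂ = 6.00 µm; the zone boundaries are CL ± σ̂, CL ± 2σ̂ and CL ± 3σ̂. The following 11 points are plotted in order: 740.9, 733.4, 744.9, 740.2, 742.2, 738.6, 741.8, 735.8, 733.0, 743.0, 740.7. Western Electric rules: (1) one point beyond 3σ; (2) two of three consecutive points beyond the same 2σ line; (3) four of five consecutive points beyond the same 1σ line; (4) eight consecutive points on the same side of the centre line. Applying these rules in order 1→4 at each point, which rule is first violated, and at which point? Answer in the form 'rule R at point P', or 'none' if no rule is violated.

rule 4 at point 11

Zone of each point (C = within 1σ̂, B = 1σ̂–2σ̂, A = 2σ̂–3σ̂, * = beyond 3σ̂; sign = side of CL): 1:-C, 2:-B, 3:+C, 4:-C, 5:-C, 6:-C, 7:-C, 8:-B, 9:-B, 10:-C, 11:-C
Rule 4 (eight consecutive points on the same side of the centre line) is satisfied at point 11.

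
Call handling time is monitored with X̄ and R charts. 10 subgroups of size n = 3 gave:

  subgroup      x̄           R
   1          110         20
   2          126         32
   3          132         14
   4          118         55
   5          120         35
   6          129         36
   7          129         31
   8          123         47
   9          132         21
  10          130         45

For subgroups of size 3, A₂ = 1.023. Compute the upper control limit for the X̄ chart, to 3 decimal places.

X̄̄ = (110 + 126 + 132 + 118 + 120 + 129 + 129 + 123 + 132 + 130) / 10 = 1249.0000 / 10 = 124.9000
R̄ = (20 + 32 + 14 + 55 + 35 + 36 + 31 + 47 + 21 + 45) / 10 = 336.0000 / 10 = 33.6000
UCL = X̄̄ + A₂·R̄ = 124.9000 + 1.023 × 33.6000 = 159.2728

159.273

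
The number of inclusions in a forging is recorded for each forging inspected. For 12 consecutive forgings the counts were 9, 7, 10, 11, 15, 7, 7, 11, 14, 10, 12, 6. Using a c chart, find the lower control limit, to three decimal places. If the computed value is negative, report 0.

0.469

c̄ = (9 + 7 + 10 + 11 + 15 + 7 + 7 + 11 + 14 + 10 + 12 + 6) / 12 = 119 / 12 = 9.9167
LCL = c̄ − 3√c̄ = 9.9167 − 3 × 3.1491 = 0.4694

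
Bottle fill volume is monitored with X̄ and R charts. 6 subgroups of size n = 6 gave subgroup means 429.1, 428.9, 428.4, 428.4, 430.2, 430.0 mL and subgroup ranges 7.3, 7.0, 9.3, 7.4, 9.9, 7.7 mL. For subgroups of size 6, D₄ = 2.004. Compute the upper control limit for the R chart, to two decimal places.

R̄ = (7.3 + 7.0 + 9.3 + 7.4 + 9.9 + 7.7) / 6 = 48.6000 / 6 = 8.1000
UCL_R = D₄·R̄ = 2.004 × 8.1000 = 16.2324

16.23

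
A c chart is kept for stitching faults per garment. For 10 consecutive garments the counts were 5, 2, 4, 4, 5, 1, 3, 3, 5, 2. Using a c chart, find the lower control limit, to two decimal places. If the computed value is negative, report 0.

0.00

c̄ = (5 + 2 + 4 + 4 + 5 + 1 + 3 + 3 + 5 + 2) / 10 = 34 / 10 = 3.4000
LCL = c̄ − 3√c̄ = 3.4000 − 3 × 1.8439 = -2.1317 → 0 (cannot be negative)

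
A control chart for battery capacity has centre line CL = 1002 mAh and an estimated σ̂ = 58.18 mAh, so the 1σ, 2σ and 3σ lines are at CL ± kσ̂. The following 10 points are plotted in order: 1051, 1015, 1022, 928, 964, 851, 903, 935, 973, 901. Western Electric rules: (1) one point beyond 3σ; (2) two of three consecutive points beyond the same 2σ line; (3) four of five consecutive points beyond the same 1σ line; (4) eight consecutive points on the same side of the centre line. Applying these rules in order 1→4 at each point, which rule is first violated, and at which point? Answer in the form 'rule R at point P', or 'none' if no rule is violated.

Zone of each point (C = within 1σ̂, B = 1σ̂–2σ̂, A = 2σ̂–3σ̂, * = beyond 3σ̂; sign = side of CL): 1:+C, 2:+C, 3:+C, 4:-B, 5:-C, 6:-A, 7:-B, 8:-B, 9:-C, 10:-B
Rule 3 (four of five consecutive points beyond the same 1σ limit) is satisfied at point 8.

rule 3 at point 8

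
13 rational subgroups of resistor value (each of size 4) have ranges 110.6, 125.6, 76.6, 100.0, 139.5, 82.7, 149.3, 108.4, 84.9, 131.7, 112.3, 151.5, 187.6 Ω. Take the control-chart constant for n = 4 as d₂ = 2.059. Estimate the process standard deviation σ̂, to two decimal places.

58.31

R̄ = (110.6 + 125.6 + 76.6 + 100.0 + 139.5 + 82.7 + 149.3 + 108.4 + 84.9 + 131.7 + 112.3 + 151.5 + 187.6) / 13 = 120.0538
σ̂ = R̄ / d₂ = 120.0538 / 2.059 = 58.3069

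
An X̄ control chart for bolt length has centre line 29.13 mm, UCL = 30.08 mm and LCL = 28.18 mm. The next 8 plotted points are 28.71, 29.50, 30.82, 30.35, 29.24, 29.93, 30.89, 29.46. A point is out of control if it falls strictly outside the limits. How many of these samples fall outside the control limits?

3

Compare each point to [28.18, 30.08]: sample 3 = 30.82 > UCL; sample 4 = 30.35 > UCL; sample 7 = 30.89 > UCL.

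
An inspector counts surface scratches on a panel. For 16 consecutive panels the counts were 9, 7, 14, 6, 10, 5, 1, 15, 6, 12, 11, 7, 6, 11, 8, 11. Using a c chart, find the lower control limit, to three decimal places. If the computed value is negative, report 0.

c̄ = (9 + 7 + 14 + 6 + 10 + 5 + 1 + 15 + 6 + 12 + 11 + 7 + 6 + 11 + 8 + 11) / 16 = 139 / 16 = 8.6875
LCL = c̄ − 3√c̄ = 8.6875 − 3 × 2.9475 = -0.1549 → 0 (cannot be negative)

0.000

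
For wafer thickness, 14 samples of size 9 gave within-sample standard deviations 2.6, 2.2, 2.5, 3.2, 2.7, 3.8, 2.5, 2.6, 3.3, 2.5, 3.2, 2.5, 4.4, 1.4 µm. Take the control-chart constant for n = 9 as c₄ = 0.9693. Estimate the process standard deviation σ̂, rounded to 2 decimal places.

2.90

s̄ = (2.6 + 2.2 + 2.5 + 3.2 + 2.7 + 3.8 + 2.5 + 2.6 + 3.3 + 2.5 + 3.2 + 2.5 + 4.4 + 1.4) / 14 = 2.8143
σ̂ = s̄ / c₄ = 2.8143 / 0.9693 = 2.9034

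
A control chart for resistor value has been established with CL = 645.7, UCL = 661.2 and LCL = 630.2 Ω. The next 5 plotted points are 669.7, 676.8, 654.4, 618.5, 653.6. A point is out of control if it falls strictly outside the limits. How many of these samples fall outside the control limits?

Compare each point to [630.2, 661.2]: sample 1 = 669.7 > UCL; sample 2 = 676.8 > UCL; sample 4 = 618.5 < LCL.

3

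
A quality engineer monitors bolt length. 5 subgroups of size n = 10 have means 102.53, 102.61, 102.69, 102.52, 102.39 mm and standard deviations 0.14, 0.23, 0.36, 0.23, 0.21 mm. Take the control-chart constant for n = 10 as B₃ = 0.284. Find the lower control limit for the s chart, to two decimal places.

0.07

s̄ = (0.14 + 0.23 + 0.36 + 0.23 + 0.21) / 5 = 0.2340
LCL_s = B₃·s̄ = 0.284 × 0.2340 = 0.0665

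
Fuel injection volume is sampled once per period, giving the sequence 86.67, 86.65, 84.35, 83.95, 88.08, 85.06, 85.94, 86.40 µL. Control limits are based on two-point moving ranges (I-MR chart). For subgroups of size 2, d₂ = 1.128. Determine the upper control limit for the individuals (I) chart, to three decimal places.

X̄ = (86.67 + 86.65 + 84.35 + 83.95 + 88.08 + 85.06 + 85.94 + 86.40) / 8 = 85.8875
Moving ranges: 0.02, 2.30, 0.40, 4.13, 3.02, 0.88, 0.46; M̄R̄ = 11.2100 / 7 = 1.6014
UCL = X̄ + 3·M̄R̄/d₂ = 85.8875 + 3 × 1.6014 / 1.128 = 90.1466

90.147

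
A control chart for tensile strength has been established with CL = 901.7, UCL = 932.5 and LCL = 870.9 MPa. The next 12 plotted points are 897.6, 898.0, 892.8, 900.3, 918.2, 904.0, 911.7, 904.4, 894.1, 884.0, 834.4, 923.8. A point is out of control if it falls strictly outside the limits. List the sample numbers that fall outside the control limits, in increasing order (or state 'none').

11

Compare each point to [870.9, 932.5]: sample 11 = 834.4 < LCL.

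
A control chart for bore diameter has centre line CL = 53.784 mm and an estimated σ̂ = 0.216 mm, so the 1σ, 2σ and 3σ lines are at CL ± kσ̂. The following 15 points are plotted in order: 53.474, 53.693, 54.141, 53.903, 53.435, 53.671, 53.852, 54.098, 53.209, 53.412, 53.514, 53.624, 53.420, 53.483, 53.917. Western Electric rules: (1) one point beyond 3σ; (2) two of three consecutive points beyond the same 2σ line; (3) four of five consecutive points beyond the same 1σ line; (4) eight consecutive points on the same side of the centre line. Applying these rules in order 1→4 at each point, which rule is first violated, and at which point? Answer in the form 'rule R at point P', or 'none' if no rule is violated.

Zone of each point (C = within 1σ̂, B = 1σ̂–2σ̂, A = 2σ̂–3σ̂, * = beyond 3σ̂; sign = side of CL): 1:-B, 2:-C, 3:+B, 4:+C, 5:-B, 6:-C, 7:+C, 8:+B, 9:-A, 10:-B, 11:-B, 12:-C, 13:-B, 14:-B, 15:+C
Rule 3 (four of five consecutive points beyond the same 1σ limit) is satisfied at point 13.

rule 3 at point 13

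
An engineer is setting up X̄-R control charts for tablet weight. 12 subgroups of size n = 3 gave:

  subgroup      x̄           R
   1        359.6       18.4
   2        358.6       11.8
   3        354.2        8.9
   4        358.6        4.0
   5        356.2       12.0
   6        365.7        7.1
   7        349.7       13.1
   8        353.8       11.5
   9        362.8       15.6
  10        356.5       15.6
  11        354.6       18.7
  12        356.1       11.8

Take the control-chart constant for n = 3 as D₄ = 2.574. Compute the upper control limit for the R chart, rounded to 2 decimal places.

31.85

R̄ = (18.4 + 11.8 + 8.9 + 4.0 + 12.0 + 7.1 + 13.1 + 11.5 + 15.6 + 15.6 + 18.7 + 11.8) / 12 = 148.5000 / 12 = 12.3750
UCL_R = D₄·R̄ = 2.574 × 12.3750 = 31.8532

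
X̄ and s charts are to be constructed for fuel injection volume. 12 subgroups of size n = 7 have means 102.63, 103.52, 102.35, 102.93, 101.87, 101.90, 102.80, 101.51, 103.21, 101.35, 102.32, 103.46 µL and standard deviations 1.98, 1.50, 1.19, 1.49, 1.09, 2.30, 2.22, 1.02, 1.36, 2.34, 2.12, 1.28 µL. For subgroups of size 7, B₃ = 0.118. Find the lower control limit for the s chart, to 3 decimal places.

0.196

s̄ = (1.98 + 1.50 + 1.19 + 1.49 + 1.09 + 2.30 + 2.22 + 1.02 + 1.36 + 2.34 + 2.12 + 1.28) / 12 = 1.6575
LCL_s = B₃·s̄ = 0.118 × 1.6575 = 0.1956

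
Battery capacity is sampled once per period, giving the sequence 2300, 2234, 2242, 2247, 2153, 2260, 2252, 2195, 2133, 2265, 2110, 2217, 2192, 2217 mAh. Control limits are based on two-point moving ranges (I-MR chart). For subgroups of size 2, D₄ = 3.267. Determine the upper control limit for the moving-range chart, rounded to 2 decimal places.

213.86

Moving ranges: 66, 8, 5, 94, 107, 8, 57, 62, 132, 155, 107, 25, 25; M̄R̄ = 851.0000 / 13 = 65.4615
UCL_MR = D₄·M̄R̄ = 3.267 × 65.4615 = 213.8628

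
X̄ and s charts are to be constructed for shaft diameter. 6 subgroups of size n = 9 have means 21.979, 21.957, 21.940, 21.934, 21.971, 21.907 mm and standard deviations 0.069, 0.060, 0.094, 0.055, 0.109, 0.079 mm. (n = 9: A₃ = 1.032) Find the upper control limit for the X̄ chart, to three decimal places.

X̄̄ = (21.979 + 21.957 + 21.940 + 21.934 + 21.971 + 21.907) / 6 = 21.9480
s̄ = (0.069 + 0.060 + 0.094 + 0.055 + 0.109 + 0.079) / 6 = 0.0777
UCL = X̄̄ + A₃·s̄ = 21.9480 + 1.032 × 0.0777 = 22.0282

22.028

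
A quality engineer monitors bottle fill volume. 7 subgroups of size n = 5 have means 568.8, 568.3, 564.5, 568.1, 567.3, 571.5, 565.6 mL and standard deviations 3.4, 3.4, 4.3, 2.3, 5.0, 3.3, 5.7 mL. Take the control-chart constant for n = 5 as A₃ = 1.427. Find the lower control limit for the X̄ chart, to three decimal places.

X̄̄ = (568.8 + 568.3 + 564.5 + 568.1 + 567.3 + 571.5 + 565.6) / 7 = 567.7286
s̄ = (3.4 + 3.4 + 4.3 + 2.3 + 5.0 + 3.3 + 5.7) / 7 = 3.9143
LCL = X̄̄ − A₃·s̄ = 567.7286 − 1.427 × 3.9143 = 562.1429

562.143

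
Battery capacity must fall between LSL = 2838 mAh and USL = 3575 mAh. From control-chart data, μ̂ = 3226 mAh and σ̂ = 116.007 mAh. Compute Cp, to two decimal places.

Cp = (USL − LSL) / (6σ̂) = (3575 − 2838) / (6 × 116.007) = 737.0000 / 696.0420 = 1.0588

1.06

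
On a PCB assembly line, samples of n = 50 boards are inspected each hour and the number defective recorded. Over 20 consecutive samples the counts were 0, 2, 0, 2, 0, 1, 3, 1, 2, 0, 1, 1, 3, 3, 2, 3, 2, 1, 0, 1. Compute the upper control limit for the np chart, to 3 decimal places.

p̄ = Σdᵢ / (k·n) = 28 / (20 × 50) = 0.02800
UCL = np̄ + 3·√(np̄(1−p̄)) = 1.4000 + 3 × √(1.4000×0.97200) = 1.4000 + 3 × 1.1665 = 4.8996

4.900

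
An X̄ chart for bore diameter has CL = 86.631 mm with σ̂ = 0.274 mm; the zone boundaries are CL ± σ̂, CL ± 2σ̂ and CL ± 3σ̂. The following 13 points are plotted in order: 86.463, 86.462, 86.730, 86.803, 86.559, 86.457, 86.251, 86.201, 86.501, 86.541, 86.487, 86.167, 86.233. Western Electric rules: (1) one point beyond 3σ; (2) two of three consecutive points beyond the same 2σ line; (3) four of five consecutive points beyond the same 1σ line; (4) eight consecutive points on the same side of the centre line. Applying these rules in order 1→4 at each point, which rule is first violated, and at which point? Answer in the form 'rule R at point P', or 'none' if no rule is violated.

Zone of each point (C = within 1σ̂, B = 1σ̂–2σ̂, A = 2σ̂–3σ̂, * = beyond 3σ̂; sign = side of CL): 1:-C, 2:-C, 3:+C, 4:+C, 5:-C, 6:-C, 7:-B, 8:-B, 9:-C, 10:-C, 11:-C, 12:-B, 13:-B
Rule 4 (eight consecutive points on the same side of the centre line) is satisfied at point 12.

rule 4 at point 12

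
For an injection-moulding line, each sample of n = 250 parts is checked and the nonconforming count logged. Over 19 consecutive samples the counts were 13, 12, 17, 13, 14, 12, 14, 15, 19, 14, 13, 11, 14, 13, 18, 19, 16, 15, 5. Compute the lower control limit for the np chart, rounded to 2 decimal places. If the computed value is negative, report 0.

3.13

p̄ = Σdᵢ / (k·n) = 267 / (19 × 250) = 0.05621
LCL = np̄ − 3·√(np̄(1−p̄)) = 14.0526 − 3 × 3.6418 = 3.1272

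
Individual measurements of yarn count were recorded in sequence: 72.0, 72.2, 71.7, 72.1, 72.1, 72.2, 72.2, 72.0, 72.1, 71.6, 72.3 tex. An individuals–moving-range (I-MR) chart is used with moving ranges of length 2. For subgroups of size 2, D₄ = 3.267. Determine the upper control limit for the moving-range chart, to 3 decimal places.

0.882

Moving ranges: 0.2, 0.5, 0.4, 0.0, 0.1, 0.0, 0.2, 0.1, 0.5, 0.7; M̄R̄ = 2.7000 / 10 = 0.2700
UCL_MR = D₄·M̄R̄ = 3.267 × 0.2700 = 0.8821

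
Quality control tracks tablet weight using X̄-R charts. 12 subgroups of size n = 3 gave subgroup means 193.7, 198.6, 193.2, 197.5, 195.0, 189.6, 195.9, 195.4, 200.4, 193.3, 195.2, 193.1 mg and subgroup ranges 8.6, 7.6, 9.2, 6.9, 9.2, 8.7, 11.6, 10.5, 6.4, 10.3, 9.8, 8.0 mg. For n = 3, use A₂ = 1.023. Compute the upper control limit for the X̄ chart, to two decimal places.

204.18

X̄̄ = (193.7 + 198.6 + 193.2 + 197.5 + 195.0 + 189.6 + 195.9 + 195.4 + 200.4 + 193.3 + 195.2 + 193.1) / 12 = 2340.9000 / 12 = 195.0750
R̄ = (8.6 + 7.6 + 9.2 + 6.9 + 9.2 + 8.7 + 11.6 + 10.5 + 6.4 + 10.3 + 9.8 + 8.0) / 12 = 106.8000 / 12 = 8.9000
UCL = X̄̄ + A₂·R̄ = 195.0750 + 1.023 × 8.9000 = 204.1797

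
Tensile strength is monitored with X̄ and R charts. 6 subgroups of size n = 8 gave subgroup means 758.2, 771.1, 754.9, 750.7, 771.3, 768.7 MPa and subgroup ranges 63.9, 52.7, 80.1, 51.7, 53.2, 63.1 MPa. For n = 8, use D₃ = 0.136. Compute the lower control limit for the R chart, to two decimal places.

8.27

R̄ = (63.9 + 52.7 + 80.1 + 51.7 + 53.2 + 63.1) / 6 = 364.7000 / 6 = 60.7833
LCL_R = D₃·R̄ = 0.136 × 60.7833 = 8.2665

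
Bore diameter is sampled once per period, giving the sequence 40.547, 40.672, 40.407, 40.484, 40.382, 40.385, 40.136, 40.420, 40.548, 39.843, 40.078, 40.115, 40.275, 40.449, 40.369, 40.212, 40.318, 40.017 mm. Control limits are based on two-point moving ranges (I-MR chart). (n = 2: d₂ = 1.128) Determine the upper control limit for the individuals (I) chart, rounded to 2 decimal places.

X̄ = (40.547 + 40.672 + 40.407 + 40.484 + 40.382 + 40.385 + 40.136 + 40.420 + 40.548 + 39.843 + 40.078 + 40.115 + 40.275 + 40.449 + 40.369 + 40.212 + 40.318 + 40.017) / 18 = 40.3143
Moving ranges: 0.125, 0.265, 0.077, 0.102, 0.003, 0.249, 0.284, 0.128, 0.705, 0.235, 0.037, 0.160, 0.174, 0.080, 0.157, 0.106, 0.301; M̄R̄ = 3.1880 / 17 = 0.1875
UCL = X̄ + 3·M̄R̄/d₂ = 40.3143 + 3 × 0.1875 / 1.128 = 40.8130

40.81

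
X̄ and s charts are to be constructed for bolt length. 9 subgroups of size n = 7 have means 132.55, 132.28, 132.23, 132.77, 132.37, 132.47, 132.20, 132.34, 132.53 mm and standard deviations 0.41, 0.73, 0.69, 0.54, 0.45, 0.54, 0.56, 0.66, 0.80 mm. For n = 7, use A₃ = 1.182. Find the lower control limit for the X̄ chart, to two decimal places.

131.71

X̄̄ = (132.55 + 132.28 + 132.23 + 132.77 + 132.37 + 132.47 + 132.20 + 132.34 + 132.53) / 9 = 132.4156
s̄ = (0.41 + 0.73 + 0.69 + 0.54 + 0.45 + 0.54 + 0.56 + 0.66 + 0.80) / 9 = 0.5978
LCL = X̄̄ − A₃·s̄ = 132.4156 − 1.182 × 0.5978 = 131.7090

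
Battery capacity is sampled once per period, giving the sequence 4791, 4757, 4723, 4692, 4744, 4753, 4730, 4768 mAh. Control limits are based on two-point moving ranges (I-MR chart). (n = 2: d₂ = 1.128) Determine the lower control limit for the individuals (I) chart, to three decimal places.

4660.783

X̄ = (4791 + 4757 + 4723 + 4692 + 4744 + 4753 + 4730 + 4768) / 8 = 4744.7500
Moving ranges: 34, 34, 31, 52, 9, 23, 38; M̄R̄ = 221.0000 / 7 = 31.5714
LCL = X̄ − 3·M̄R̄/d₂ = 4744.7500 − 3 × 31.5714 / 1.128 = 4660.7834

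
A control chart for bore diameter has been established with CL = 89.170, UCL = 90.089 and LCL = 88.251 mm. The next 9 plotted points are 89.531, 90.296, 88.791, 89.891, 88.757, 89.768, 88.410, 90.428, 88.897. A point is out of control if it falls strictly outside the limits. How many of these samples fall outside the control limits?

Compare each point to [88.251, 90.089]: sample 2 = 90.296 > UCL; sample 8 = 90.428 > UCL.

2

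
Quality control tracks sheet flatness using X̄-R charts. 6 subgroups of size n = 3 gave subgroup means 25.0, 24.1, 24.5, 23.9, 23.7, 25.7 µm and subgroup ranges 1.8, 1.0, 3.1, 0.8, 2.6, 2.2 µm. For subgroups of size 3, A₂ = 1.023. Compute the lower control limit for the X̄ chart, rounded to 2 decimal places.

X̄̄ = (25.0 + 24.1 + 24.5 + 23.9 + 23.7 + 25.7) / 6 = 146.9000 / 6 = 24.4833
R̄ = (1.8 + 1.0 + 3.1 + 0.8 + 2.6 + 2.2) / 6 = 11.5000 / 6 = 1.9167
LCL = X̄̄ − A₂·R̄ = 24.4833 − 1.023 × 1.9167 = 22.5226

22.52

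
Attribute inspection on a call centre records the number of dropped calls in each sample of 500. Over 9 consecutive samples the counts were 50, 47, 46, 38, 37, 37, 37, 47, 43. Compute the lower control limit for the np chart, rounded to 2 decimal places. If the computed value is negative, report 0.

23.75

p̄ = Σdᵢ / (k·n) = 382 / (9 × 500) = 0.08489
LCL = np̄ − 3·√(np̄(1−p̄)) = 42.4444 − 3 × 6.2323 = 23.7476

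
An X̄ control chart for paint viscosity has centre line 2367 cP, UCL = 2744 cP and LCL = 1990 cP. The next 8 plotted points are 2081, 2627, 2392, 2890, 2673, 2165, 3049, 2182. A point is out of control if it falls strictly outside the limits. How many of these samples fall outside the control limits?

Compare each point to [1990, 2744]: sample 4 = 2890 > UCL; sample 7 = 3049 > UCL.

2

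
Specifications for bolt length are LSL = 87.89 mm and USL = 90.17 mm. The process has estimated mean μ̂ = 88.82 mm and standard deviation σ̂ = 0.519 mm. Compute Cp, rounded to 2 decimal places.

0.73

Cp = (USL − LSL) / (6σ̂) = (90.17 − 87.89) / (6 × 0.519) = 2.2800 / 3.1140 = 0.7322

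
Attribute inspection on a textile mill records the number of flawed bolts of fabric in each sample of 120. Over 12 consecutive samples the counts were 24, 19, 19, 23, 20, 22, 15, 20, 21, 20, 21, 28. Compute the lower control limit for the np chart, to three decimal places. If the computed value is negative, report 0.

p̄ = Σdᵢ / (k·n) = 252 / (12 × 120) = 0.17500
LCL = np̄ − 3·√(np̄(1−p̄)) = 21.0000 − 3 × 4.1623 = 8.5130

8.513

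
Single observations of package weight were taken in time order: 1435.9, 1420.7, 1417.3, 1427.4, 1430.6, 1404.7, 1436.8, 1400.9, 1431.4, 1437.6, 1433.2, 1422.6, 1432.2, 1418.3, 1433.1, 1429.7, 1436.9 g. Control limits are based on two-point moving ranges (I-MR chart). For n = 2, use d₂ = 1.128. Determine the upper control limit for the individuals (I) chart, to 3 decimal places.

1464.062

X̄ = (1435.9 + 1420.7 + 1417.3 + 1427.4 + 1430.6 + 1404.7 + 1436.8 + 1400.9 + 1431.4 + 1437.6 + 1433.2 + 1422.6 + 1432.2 + 1418.3 + 1433.1 + 1429.7 + 1436.9) / 17 = 1426.4294
Moving ranges: 15.2, 3.4, 10.1, 3.2, 25.9, 32.1, 35.9, 30.5, 6.2, 4.4, 10.6, 9.6, 13.9, 14.8, 3.4, 7.2; M̄R̄ = 226.4000 / 16 = 14.1500
UCL = X̄ + 3·M̄R̄/d₂ = 1426.4294 + 3 × 14.1500 / 1.128 = 1464.0624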